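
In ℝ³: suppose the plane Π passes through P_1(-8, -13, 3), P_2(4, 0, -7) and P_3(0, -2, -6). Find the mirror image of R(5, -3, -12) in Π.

(3, 5, -4)

P_1P_2 = (12, 13, -10), P_1P_3 = (8, 11, -9); a normal to Π is P_1P_2 × P_1P_3 = (-7, 28, 28).
Using P_1: Π has equation -7x + 28y + 28z = -224.
λ = (n·R − d)/|n|² = (-455 − (-224))/1617 = -1/7.
Reflection = R − 2λn = (5, -3, -12) − (-2/7)·(-7, 28, 28) = (3, 5, -4).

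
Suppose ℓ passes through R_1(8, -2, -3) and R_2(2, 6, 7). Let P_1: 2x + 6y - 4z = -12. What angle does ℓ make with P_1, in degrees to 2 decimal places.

A direction vector for ℓ is R_2 − R_1 = (-6, 8, 10).
sin θ = |n·v| / (|n||v|) = |-4| / (√56 · √200) = 0.03780.
θ ≈ 2.17°.

2.17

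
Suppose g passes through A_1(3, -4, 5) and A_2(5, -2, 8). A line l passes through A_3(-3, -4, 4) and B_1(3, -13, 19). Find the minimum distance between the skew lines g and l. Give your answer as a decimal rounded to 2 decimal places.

A direction vector for g is A_2 − A_1 = (2, 2, 3).
A direction vector for l is B_1 − A_3 = (6, -9, 15).
Common perpendicular direction n = (2, 2, 3) × (6, -9, 15) = (57, -12, -30).
With w = (-3, -4, 4) − (3, -4, 5) = (-6, 0, -1), w · n = -312.
Distance = |w · n| / |n| = |-312| / √4293 ≈ 4.76.

4.76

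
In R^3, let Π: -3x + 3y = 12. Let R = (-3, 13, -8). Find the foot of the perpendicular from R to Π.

Foot = R − λn with λ = (n·R − d)/|n|² = (48 − 12)/18 = 2.
Foot = (-3, 13, -8) − 2·(-3, 3, 0) = (3, 7, -8).

(3, 7, -8)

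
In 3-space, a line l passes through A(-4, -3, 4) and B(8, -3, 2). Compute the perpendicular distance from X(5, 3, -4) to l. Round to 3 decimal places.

8.781

A direction vector for l is B − A = (12, 0, -2).
Taking (-4, -3, 4) on l with direction v = (12, 0, -2): w = X − (-4, -3, 4) = (9, 6, -8), and w × v = (-12, -78, -72).
Distance = |w × v| / |v| = √11412 / √148 ≈ 8.781.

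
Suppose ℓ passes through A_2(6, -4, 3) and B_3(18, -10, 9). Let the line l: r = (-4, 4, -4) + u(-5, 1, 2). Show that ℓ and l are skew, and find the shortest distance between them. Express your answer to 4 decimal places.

2.1106

A direction vector for ℓ is B_3 − A_2 = (12, -6, 6).
Common perpendicular direction n = (12, -6, 6) × (-5, 1, 2) = (-18, -54, -18).
With w = (-4, 4, -4) − (6, -4, 3) = (-10, 8, -7), w · n = -126.
Since n ≠ 0 the lines are not parallel, and w · n = -126 ≠ 0 so they do not intersect; hence they are skew.
Distance = |w · n| / |n| = |-126| / √3564 ≈ 2.1106.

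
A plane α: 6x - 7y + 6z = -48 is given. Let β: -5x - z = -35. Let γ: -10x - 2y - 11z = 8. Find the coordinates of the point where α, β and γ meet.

Solving the 3×3 linear system 6x - 7y + 6z = -48, -5x - z = -35, -10x - 2y - 11z = 8 (e.g. by elimination or Cramer's rule, determinant = 363) gives (9, 6, -10).

(9, 6, -10)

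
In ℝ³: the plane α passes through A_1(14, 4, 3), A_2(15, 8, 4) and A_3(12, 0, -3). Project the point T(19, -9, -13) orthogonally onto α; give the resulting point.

A_1A_2 = (1, 4, 1), A_1A_3 = (-2, -4, -6); a normal to α is A_1A_2 × A_1A_3 = (-20, 4, 4).
Using A_1: α has equation -20x + 4y + 4z = -252.
Foot = T − λn with λ = (n·T − d)/|n|² = (-468 − (-252))/432 = -1/2.
Foot = (19, -9, -13) − (-1/2)·(-20, 4, 4) = (9, -7, -11).

(9, -7, -11)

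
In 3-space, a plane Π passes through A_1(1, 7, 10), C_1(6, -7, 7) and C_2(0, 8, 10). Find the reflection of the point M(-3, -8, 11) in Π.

A_1C_1 = (5, -14, -3), A_1C_2 = (-1, 1, 0); a normal to Π is A_1C_1 × A_1C_2 = (3, 3, -9).
Using A_1: Π has equation 3x + 3y - 9z = -66.
λ = (n·M − d)/|n|² = (-132 − (-66))/99 = -2/3.
Reflection = M − 2λn = (-3, -8, 11) − (-4/3)·(3, 3, -9) = (1, -4, -1).

(1, -4, -1)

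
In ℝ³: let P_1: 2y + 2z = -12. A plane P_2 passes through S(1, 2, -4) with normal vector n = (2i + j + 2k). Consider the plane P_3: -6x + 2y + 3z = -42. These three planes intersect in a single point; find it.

(4, 0, -6)

P_2: n·r = n·S gives 2x + y + 2z = -4.
Solving the 3×3 linear system 2y + 2z = -12, 2x + y + 2z = -4, -6x + 2y + 3z = -42 (e.g. by elimination or Cramer's rule, determinant = -16) gives (4, 0, -6).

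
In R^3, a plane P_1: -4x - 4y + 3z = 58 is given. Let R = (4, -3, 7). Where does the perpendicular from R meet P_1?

Foot = R − λn with λ = (n·R − d)/|n|² = (17 − 58)/41 = -1.
Foot = (4, -3, 7) − (-1)·(-4, -4, 3) = (0, -7, 10).

(0, -7, 10)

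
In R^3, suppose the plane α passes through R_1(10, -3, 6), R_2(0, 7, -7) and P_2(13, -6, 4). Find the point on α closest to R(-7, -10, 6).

(5, 2, 6)

R_1R_2 = (-10, 10, -13), R_1P_2 = (3, -3, -2); a normal to α is R_1R_2 × R_1P_2 = (-59, -59, 0).
Using R_1: α has equation -59x - 59y = -413.
Foot = R − λn with λ = (n·R − d)/|n|² = (1003 − (-413))/6962 = 12/59.
Foot = (-7, -10, 6) − (12/59)·(-59, -59, 0) = (5, 2, 6).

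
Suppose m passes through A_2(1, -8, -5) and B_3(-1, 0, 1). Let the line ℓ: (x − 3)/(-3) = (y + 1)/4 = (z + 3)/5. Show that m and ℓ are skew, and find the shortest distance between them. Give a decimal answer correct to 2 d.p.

0.33

A direction vector for m is B_3 − A_2 = (-2, 8, 6).
ℓ has direction (-3, 4, 5) through (3, -1, -3).
Common perpendicular direction n = (-2, 8, 6) × (-3, 4, 5) = (16, -8, 16).
With w = (3, -1, -3) − (1, -8, -5) = (2, 7, 2), w · n = 8.
Since n ≠ 0 the lines are not parallel, and w · n = 8 ≠ 0 so they do not intersect; hence they are skew.
Distance = |w · n| / |n| = |8| / √576 ≈ 0.33.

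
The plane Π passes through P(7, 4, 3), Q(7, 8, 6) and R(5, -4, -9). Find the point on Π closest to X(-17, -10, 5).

PQ = (0, 4, 3), PR = (-2, -8, -12); a normal to Π is PQ × PR = (-24, -6, 8).
Using P: Π has equation -24x - 6y + 8z = -168.
Foot = X − λn with λ = (n·X − d)/|n|² = (508 − (-168))/676 = 1.
Foot = (-17, -10, 5) − 1·(-24, -6, 8) = (7, -4, -3).

(7, -4, -3)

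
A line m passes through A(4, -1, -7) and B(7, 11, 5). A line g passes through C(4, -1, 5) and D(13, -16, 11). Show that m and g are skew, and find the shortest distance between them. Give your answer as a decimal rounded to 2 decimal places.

5.96

A direction vector for m is B − A = (3, 12, 12).
A direction vector for g is D − C = (9, -15, 6).
Common perpendicular direction n = (3, 12, 12) × (9, -15, 6) = (252, 90, -153).
With w = (4, -1, 5) − (4, -1, -7) = (0, 0, 12), w · n = -1836.
Since n ≠ 0 the lines are not parallel, and w · n = -1836 ≠ 0 so they do not intersect; hence they are skew.
Distance = |w · n| / |n| = |-1836| / √95013 ≈ 5.96.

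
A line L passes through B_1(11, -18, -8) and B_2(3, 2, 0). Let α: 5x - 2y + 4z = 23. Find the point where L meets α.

A direction vector for L is B_2 − B_1 = (-8, 20, 8).
Substitute r = (11, -18, -8) + t(-8, 20, 8) into the plane: 59 + (-48)t = 23, so t = 3/4.
Intersection: (11, -18, -8) + (3/4)·(-8, 20, 8) = (5, -3, -2).

(5, -3, -2)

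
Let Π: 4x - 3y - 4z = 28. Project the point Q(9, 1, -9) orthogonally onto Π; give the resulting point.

(5, 4, -5)

Foot = Q − λn with λ = (n·Q − d)/|n|² = (69 − 28)/41 = 1.
Foot = (9, 1, -9) − 1·(4, -3, -4) = (5, 4, -5).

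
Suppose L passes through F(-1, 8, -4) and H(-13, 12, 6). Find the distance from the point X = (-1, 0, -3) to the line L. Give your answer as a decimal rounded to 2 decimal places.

A direction vector for L is H − F = (-12, 4, 10).
Taking (-1, 8, -4) on L with direction v = (-12, 4, 10): w = X − (-1, 8, -4) = (0, -8, 1), and w × v = (-84, -12, -96).
Distance = |w × v| / |v| = √16416 / √260 ≈ 7.95.

7.95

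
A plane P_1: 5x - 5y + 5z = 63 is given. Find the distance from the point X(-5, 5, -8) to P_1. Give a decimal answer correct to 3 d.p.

n·X − d = (5)·(-5) + (-5)·(5) + (5)·(-8) − 63 = -153; |n| = √75.
Distance = |-153| / √75 = 153/√75 ≈ 17.667.

17.667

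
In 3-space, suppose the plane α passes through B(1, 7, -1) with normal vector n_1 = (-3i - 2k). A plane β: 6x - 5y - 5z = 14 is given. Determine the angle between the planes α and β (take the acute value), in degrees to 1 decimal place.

α: n_1·r = n_1·B gives -3x - 2z = -1.
cos θ = |n₁·n₂| / (|n₁||n₂|) = |-8| / (√13 · √86).
θ = arccos(0.23926) ≈ 76.2°.

76.2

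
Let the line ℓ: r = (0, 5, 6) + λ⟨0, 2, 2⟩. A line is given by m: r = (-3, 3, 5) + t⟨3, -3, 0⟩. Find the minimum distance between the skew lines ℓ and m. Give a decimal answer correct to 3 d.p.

2.309

Common perpendicular direction n = (0, 2, 2) × (3, -3, 0) = (6, 6, -6).
With w = (-3, 3, 5) − (0, 5, 6) = (-3, -2, -1), w · n = -24.
Distance = |w · n| / |n| = |-24| / √108 ≈ 2.309.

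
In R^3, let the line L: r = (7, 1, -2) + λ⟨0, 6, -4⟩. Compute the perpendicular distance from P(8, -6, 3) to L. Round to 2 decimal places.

Taking (7, 1, -2) on L with direction v = (0, 6, -4): w = P − (7, 1, -2) = (1, -7, 5), and w × v = (-2, 4, 6).
Distance = |w × v| / |v| = √56 / √52 ≈ 1.04.

1.04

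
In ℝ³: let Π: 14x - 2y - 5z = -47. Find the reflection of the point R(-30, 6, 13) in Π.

λ = (n·R − d)/|n|² = (-497 − (-47))/225 = -2.
Reflection = R − 2λn = (-30, 6, 13) − (-4)·(14, -2, -5) = (26, -2, -7).

(26, -2, -7)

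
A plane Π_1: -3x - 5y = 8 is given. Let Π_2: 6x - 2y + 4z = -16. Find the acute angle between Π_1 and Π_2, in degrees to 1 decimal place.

cos θ = |n₁·n₂| / (|n₁||n₂|) = |-8| / (√34 · √56).
θ = arccos(0.18334) ≈ 79.4°.

79.4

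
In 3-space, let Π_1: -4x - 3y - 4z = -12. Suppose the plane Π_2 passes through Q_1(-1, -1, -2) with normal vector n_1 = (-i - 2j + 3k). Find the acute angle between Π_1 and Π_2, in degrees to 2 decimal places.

85.21

Π_2: n_1·r = n_1·Q_1 gives -x - 2y + 3z = -3.
cos θ = |n₁·n₂| / (|n₁||n₂|) = |-2| / (√41 · √14).
θ = arccos(0.08348) ≈ 85.21°.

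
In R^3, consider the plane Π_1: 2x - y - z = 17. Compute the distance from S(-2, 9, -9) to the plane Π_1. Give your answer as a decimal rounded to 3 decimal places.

8.573

n·S − d = (2)·(-2) + (-1)·(9) + (-1)·(-9) − 17 = -21; |n| = √6.
Distance = |-21| / √6 = 21/√6 ≈ 8.573.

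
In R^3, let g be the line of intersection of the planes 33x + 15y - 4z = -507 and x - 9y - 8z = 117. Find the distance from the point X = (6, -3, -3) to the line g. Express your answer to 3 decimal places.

18.542

Direction of g: (33, 15, -4) × (1, -9, -8) = (-156, 260, -312).
A point on g: solving the two plane equations with x = -12 gives (-12, -9, -6).
Taking (-12, -9, -6) on g with direction v = (-156, 260, -312): w = X − (-12, -9, -6) = (18, 6, 3), and w × v = (-2652, 5148, 5616).
Distance = |w × v| / |v| = √65074464 / √189280 ≈ 18.542.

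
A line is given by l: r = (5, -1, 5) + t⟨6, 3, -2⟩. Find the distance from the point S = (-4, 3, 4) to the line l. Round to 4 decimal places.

8.0837

Taking (5, -1, 5) on l with direction v = (6, 3, -2): w = S − (5, -1, 5) = (-9, 4, -1), and w × v = (-5, -24, -51).
Distance = |w × v| / |v| = √3202 / √49 ≈ 8.0837.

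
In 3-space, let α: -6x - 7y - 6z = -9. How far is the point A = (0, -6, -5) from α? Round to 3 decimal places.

7.364

n·A − d = (-6)·(0) + (-7)·(-6) + (-6)·(-5) − (-9) = 81; |n| = √121.
Distance = |81| / √121 = 81/√121 ≈ 7.364.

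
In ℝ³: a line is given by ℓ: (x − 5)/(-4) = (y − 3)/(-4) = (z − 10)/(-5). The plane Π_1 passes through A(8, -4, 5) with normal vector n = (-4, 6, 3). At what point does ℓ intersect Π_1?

ℓ has direction (-4, -4, -5) through (5, 3, 10).
Π_1: n·r = n·A gives -4x + 6y + 3z = -41.
Substitute r = (5, 3, 10) + t(-4, -4, -5) into the plane: 28 + (-23)t = -41, so t = 3.
Intersection: (5, 3, 10) + 3·(-4, -4, -5) = (-7, -9, -5).

(-7, -9, -5)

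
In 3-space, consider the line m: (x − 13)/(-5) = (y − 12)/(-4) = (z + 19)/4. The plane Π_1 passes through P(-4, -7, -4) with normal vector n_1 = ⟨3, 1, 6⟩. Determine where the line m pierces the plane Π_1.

m has direction (-5, -4, 4) through (13, 12, -19).
Π_1: n_1·r = n_1·P gives 3x + y + 6z = -43.
Substitute r = (13, 12, -19) + t(-5, -4, 4) into the plane: -63 + 5t = -43, so t = 4.
Intersection: (13, 12, -19) + 4·(-5, -4, 4) = (-7, -4, -3).

(-7, -4, -3)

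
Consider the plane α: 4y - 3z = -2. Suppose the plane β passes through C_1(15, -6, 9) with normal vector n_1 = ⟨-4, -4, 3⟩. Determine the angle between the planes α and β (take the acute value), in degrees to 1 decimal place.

38.7

β: n_1·r = n_1·C_1 gives -4x - 4y + 3z = -9.
cos θ = |n₁·n₂| / (|n₁||n₂|) = |-25| / (√25 · √41).
θ = arccos(0.78087) ≈ 38.7°.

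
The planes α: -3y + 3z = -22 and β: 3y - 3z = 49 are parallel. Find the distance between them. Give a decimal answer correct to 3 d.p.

6.364

Rescale β by 1/(-1): -3y + 3z = -49. Then distance = |-22 − (-49)| / √18 ≈ 6.364.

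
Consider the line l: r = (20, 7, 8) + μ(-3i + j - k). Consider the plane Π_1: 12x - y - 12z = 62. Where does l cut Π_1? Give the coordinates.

Substitute r = (20, 7, 8) + t(-3, 1, -1) into the plane: 137 + (-25)t = 62, so t = 3.
Intersection: (20, 7, 8) + 3·(-3, 1, -1) = (11, 10, 5).

(11, 10, 5)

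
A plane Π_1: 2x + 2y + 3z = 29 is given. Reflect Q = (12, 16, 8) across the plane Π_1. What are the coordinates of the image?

(0, 4, -10)

λ = (n·Q − d)/|n|² = (80 − 29)/17 = 3.
Reflection = Q − 2λn = (12, 16, 8) − 6·(2, 2, 3) = (0, 4, -10).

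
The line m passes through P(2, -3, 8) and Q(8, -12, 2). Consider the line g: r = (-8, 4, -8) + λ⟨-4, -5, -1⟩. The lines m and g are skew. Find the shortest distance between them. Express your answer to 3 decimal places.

A direction vector for m is Q − P = (6, -9, -6).
Common perpendicular direction n = (6, -9, -6) × (-4, -5, -1) = (-21, 30, -66).
With w = (-8, 4, -8) − (2, -3, 8) = (-10, 7, -16), w · n = 1476.
Distance = |w · n| / |n| = |1476| / √5697 ≈ 19.555.

19.555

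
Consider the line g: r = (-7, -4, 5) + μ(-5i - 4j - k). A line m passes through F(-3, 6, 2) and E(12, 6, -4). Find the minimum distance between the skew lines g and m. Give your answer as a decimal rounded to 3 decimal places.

6.781

A direction vector for m is E − F = (15, 0, -6).
Common perpendicular direction n = (-5, -4, -1) × (15, 0, -6) = (24, -45, 60).
With w = (-3, 6, 2) − (-7, -4, 5) = (4, 10, -3), w · n = -534.
Distance = |w · n| / |n| = |-534| / √6201 ≈ 6.781.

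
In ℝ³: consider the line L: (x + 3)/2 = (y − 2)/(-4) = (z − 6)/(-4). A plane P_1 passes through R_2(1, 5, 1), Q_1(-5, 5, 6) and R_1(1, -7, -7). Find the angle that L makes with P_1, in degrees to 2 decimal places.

2.18

L has direction (2, -4, -4) through (-3, 2, 6).
R_2Q_1 = (-6, 0, 5), R_2R_1 = (0, -12, -8); a normal to P_1 is R_2Q_1 × R_2R_1 = (60, -48, 72).
Using R_2: P_1 has equation 60x - 48y + 72z = -108.
sin θ = |n·v| / (|n||v|) = |24| / (√11088 · √36) = 0.03799.
θ ≈ 2.18°.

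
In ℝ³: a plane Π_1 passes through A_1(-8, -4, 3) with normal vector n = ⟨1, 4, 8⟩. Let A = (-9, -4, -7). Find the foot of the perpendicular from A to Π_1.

(-8, 0, 1)

Π_1: n·r = n·A_1 gives x + 4y + 8z = 0.
Foot = A − λn with λ = (n·A − d)/|n|² = (-81 − 0)/81 = -1.
Foot = (-9, -4, -7) − (-1)·(1, 4, 8) = (-8, 0, 1).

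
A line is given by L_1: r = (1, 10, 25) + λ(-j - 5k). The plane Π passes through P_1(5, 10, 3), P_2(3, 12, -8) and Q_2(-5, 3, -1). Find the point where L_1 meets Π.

P_1P_2 = (-2, 2, -11), P_1Q_2 = (-10, -7, -4); a normal to Π is P_1P_2 × P_1Q_2 = (-85, 102, 34).
Using P_1: Π has equation -85x + 102y + 34z = 697.
Substitute r = (1, 10, 25) + t(0, -1, -5) into the plane: 1785 + (-272)t = 697, so t = 4.
Intersection: (1, 10, 25) + 4·(0, -1, -5) = (1, 6, 5).

(1, 6, 5)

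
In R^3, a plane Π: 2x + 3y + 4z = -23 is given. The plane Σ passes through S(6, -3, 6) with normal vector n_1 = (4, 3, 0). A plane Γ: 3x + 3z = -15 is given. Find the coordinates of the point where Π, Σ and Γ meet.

Σ: n_1·r = n_1·S gives 4x + 3y = 15.
Solving the 3×3 linear system 2x + 3y + 4z = -23, 4x + 3y = 15, 3x + 3z = -15 (e.g. by elimination or Cramer's rule, determinant = -54) gives (3, 1, -8).

(3, 1, -8)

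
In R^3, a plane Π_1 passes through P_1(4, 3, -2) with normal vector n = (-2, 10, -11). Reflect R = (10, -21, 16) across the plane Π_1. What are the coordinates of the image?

Π_1: n·r = n·P_1 gives -2x + 10y - 11z = 44.
λ = (n·R − d)/|n|² = (-406 − 44)/225 = -2.
Reflection = R − 2λn = (10, -21, 16) − (-4)·(-2, 10, -11) = (2, 19, -28).

(2, 19, -28)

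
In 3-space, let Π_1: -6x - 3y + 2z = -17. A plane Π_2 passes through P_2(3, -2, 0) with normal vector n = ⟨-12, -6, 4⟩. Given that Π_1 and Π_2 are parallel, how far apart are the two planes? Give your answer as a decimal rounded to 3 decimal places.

0.714

Π_2: n·r = n·P_2 gives -12x - 6y + 4z = -24.
Rescale Π_2 by 1/2: -6x - 3y + 2z = -12. Then distance = |-17 − (-12)| / √49 ≈ 0.714.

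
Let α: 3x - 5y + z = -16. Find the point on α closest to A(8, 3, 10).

(5, 8, 9)

Foot = A − λn with λ = (n·A − d)/|n|² = (19 − (-16))/35 = 1.
Foot = (8, 3, 10) − 1·(3, -5, 1) = (5, 8, 9).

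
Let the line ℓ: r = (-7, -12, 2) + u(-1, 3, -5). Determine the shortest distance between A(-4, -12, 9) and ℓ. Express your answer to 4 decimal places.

4.0918

Taking (-7, -12, 2) on ℓ with direction v = (-1, 3, -5): w = A − (-7, -12, 2) = (3, 0, 7), and w × v = (-21, 8, 9).
Distance = |w × v| / |v| = √586 / √35 ≈ 4.0918.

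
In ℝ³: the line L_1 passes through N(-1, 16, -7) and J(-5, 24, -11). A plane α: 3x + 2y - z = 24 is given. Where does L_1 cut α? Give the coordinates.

A direction vector for L_1 is J − N = (-4, 8, -4).
Substitute r = (-1, 16, -7) + t(-4, 8, -4) into the plane: 36 + 8t = 24, so t = -3/2.
Intersection: (-1, 16, -7) + (-3/2)·(-4, 8, -4) = (5, 4, -1).

(5, 4, -1)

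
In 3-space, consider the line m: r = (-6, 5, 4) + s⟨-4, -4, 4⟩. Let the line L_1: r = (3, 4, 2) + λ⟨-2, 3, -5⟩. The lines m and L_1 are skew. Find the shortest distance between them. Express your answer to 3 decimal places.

Common perpendicular direction n = (-4, -4, 4) × (-2, 3, -5) = (8, -28, -20).
With w = (3, 4, 2) − (-6, 5, 4) = (9, -1, -2), w · n = 140.
Distance = |w · n| / |n| = |140| / √1248 ≈ 3.963.

3.963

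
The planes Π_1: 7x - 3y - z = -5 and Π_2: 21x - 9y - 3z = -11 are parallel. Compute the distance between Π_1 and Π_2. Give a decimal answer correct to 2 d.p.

0.17

Rescale Π_2 by 1/3: 7x - 3y - z = -11/3. Then distance = |-5 − (-11/3)| / √59 ≈ 0.17.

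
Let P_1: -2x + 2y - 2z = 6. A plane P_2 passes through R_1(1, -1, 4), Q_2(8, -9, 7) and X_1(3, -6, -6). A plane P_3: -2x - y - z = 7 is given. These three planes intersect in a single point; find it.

(0, -2, -5)

R_1Q_2 = (7, -8, 3), R_1X_1 = (2, -5, -10); a normal to P_2 is R_1Q_2 × R_1X_1 = (95, 76, -19).
Using R_1: P_2 has equation 95x + 76y - 19z = -57.
Solving the 3×3 linear system -2x + 2y - 2z = 6, 95x + 76y - 19z = -57, -2x - y - z = 7 (e.g. by elimination or Cramer's rule, determinant = 342) gives (0, -2, -5).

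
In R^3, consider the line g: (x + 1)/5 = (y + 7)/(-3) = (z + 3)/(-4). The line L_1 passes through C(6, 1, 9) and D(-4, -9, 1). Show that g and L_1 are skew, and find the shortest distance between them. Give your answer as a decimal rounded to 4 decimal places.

g has direction (5, -3, -4) through (-1, -7, -3).
A direction vector for L_1 is D − C = (-10, -10, -8).
Common perpendicular direction n = (5, -3, -4) × (-10, -10, -8) = (-16, 80, -80).
With w = (6, 1, 9) − (-1, -7, -3) = (7, 8, 12), w · n = -432.
Since n ≠ 0 the lines are not parallel, and w · n = -432 ≠ 0 so they do not intersect; hence they are skew.
Distance = |w · n| / |n| = |-432| / √13056 ≈ 3.7808.

3.7808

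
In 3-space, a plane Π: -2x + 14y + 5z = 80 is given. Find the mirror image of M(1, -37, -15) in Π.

λ = (n·M − d)/|n|² = (-595 − 80)/225 = -3.
Reflection = M − 2λn = (1, -37, -15) − (-6)·(-2, 14, 5) = (-11, 47, 15).

(-11, 47, 15)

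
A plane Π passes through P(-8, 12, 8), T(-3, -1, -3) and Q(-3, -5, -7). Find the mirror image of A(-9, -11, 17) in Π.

(3, 19, -13)

PT = (5, -13, -11), PQ = (5, -17, -15); a normal to Π is PT × PQ = (8, 20, -20).
Using P: Π has equation 8x + 20y - 20z = 16.
λ = (n·A − d)/|n|² = (-632 − 16)/864 = -3/4.
Reflection = A − 2λn = (-9, -11, 17) − (-3/2)·(8, 20, -20) = (3, 19, -13).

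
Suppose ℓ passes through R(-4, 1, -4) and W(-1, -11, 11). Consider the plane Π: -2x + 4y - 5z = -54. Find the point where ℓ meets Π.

A direction vector for ℓ is W − R = (3, -12, 15).
Substitute r = (-4, 1, -4) + t(3, -12, 15) into the plane: 32 + (-129)t = -54, so t = 2/3.
Intersection: (-4, 1, -4) + (2/3)·(3, -12, 15) = (-2, -7, 6).

(-2, -7, 6)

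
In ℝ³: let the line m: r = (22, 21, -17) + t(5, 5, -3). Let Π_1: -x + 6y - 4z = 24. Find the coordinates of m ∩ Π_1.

Substitute r = (22, 21, -17) + t(5, 5, -3) into the plane: 172 + 37t = 24, so t = -4.
Intersection: (22, 21, -17) + (-4)·(5, 5, -3) = (2, 1, -5).

(2, 1, -5)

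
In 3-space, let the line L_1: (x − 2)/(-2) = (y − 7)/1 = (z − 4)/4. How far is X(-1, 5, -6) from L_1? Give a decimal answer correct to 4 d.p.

7.1614

L_1 has direction (-2, 1, 4) through (2, 7, 4).
Taking (2, 7, 4) on L_1 with direction v = (-2, 1, 4): w = X − (2, 7, 4) = (-3, -2, -10), and w × v = (2, 32, -7).
Distance = |w × v| / |v| = √1077 / √21 ≈ 7.1614.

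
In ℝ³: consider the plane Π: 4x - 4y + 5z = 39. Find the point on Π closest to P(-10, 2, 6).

(-6, -2, 11)

Foot = P − λn with λ = (n·P − d)/|n|² = (-18 − 39)/57 = -1.
Foot = (-10, 2, 6) − (-1)·(4, -4, 5) = (-6, -2, 11).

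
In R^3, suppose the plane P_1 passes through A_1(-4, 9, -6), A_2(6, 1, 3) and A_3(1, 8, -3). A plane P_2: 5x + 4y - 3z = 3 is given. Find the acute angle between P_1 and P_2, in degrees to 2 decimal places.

66.16

A_1A_2 = (10, -8, 9), A_1A_3 = (5, -1, 3); a normal to P_1 is A_1A_2 × A_1A_3 = (-15, 15, 30).
Using A_1: P_1 has equation -15x + 15y + 30z = 15.
cos θ = |n₁·n₂| / (|n₁||n₂|) = |-105| / (√1350 · √50).
θ = arccos(0.40415) ≈ 66.16°.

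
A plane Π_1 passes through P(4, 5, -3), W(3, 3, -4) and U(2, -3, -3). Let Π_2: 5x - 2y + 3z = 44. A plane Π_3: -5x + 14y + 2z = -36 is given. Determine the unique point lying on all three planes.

PW = (-1, -2, -1), PU = (-2, -8, 0); a normal to Π_1 is PW × PU = (-8, 2, 4).
Using P: Π_1 has equation -8x + 2y + 4z = -34.
Solving the 3×3 linear system -8x + 2y + 4z = -34, 5x - 2y + 3z = 44, -5x + 14y + 2z = -36 (e.g. by elimination or Cramer's rule, determinant = 558) gives (6, -1, 4).

(6, -1, 4)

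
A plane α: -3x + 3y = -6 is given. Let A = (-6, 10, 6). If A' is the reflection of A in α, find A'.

λ = (n·A − d)/|n|² = (48 − (-6))/18 = 3.
Reflection = A − 2λn = (-6, 10, 6) − 6·(-3, 3, 0) = (12, -8, 6).

(12, -8, 6)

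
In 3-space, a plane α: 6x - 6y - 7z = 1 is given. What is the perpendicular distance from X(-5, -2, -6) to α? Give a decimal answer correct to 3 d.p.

n·X − d = (6)·(-5) + (-6)·(-2) + (-7)·(-6) − 1 = 23; |n| = √121.
Distance = |23| / √121 = 23/√121 ≈ 2.091.

2.091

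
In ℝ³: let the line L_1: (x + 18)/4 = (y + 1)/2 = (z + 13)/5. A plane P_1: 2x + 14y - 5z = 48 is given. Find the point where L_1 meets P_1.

(-6, 5, 2)

L_1 has direction (4, 2, 5) through (-18, -1, -13).
Substitute r = (-18, -1, -13) + t(4, 2, 5) into the plane: 15 + 11t = 48, so t = 3.
Intersection: (-18, -1, -13) + 3·(4, 2, 5) = (-6, 5, 2).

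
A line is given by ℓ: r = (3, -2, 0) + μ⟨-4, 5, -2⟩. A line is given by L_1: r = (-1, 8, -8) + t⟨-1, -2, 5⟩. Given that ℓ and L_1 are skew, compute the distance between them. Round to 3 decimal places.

0.967

Common perpendicular direction n = (-4, 5, -2) × (-1, -2, 5) = (21, 22, 13).
With w = (-1, 8, -8) − (3, -2, 0) = (-4, 10, -8), w · n = 32.
Distance = |w · n| / |n| = |32| / √1094 ≈ 0.967.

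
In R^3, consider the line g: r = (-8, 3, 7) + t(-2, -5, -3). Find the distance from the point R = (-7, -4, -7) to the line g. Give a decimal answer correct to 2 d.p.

Taking (-8, 3, 7) on g with direction v = (-2, -5, -3): w = R − (-8, 3, 7) = (1, -7, -14), and w × v = (-49, 31, -19).
Distance = |w × v| / |v| = √3723 / √38 ≈ 9.90.

9.90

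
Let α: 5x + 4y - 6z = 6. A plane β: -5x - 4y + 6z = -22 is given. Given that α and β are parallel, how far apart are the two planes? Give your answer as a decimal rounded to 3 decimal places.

1.823

Rescale β by 1/(-1): 5x + 4y - 6z = 22. Then distance = |6 − 22| / √77 ≈ 1.823.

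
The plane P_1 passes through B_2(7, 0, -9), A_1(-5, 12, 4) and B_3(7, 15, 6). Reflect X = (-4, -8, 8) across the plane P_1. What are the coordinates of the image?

B_2A_1 = (-12, 12, 13), B_2B_3 = (0, 15, 15); a normal to P_1 is B_2A_1 × B_2B_3 = (-15, 180, -180).
Using B_2: P_1 has equation -15x + 180y - 180z = 1515.
λ = (n·X − d)/|n|² = (-2820 − 1515)/65025 = -1/15.
Reflection = X − 2λn = (-4, -8, 8) − (-2/15)·(-15, 180, -180) = (-6, 16, -16).

(-6, 16, -16)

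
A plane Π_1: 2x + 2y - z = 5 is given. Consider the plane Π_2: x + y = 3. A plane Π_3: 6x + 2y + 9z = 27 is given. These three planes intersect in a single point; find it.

Solving the 3×3 linear system 2x + 2y - z = 5, x + y = 3, 6x + 2y + 9z = 27 (e.g. by elimination or Cramer's rule, determinant = 4) gives (3, 0, 1).

(3, 0, 1)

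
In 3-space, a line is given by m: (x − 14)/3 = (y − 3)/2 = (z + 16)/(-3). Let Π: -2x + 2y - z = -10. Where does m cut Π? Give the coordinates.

(2, -5, -4)

m has direction (3, 2, -3) through (14, 3, -16).
Substitute r = (14, 3, -16) + t(3, 2, -3) into the plane: -6 + 1t = -10, so t = -4.
Intersection: (14, 3, -16) + (-4)·(3, 2, -3) = (2, -5, -4).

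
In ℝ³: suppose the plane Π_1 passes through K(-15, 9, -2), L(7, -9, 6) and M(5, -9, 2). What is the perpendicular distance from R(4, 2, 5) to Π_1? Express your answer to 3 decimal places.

KL = (22, -18, 8), KM = (20, -18, 4); a normal to Π_1 is KL × KM = (72, 72, -36).
Using K: Π_1 has equation 72x + 72y - 36z = -360.
n·R − d = (72)·(4) + (72)·(2) + (-36)·(5) − (-360) = 612; |n| = √11664.
Distance = |612| / √11664 = 612/√11664 ≈ 5.667.

5.667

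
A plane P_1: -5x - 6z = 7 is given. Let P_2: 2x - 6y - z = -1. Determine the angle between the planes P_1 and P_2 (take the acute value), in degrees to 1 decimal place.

85.4

cos θ = |n₁·n₂| / (|n₁||n₂|) = |-4| / (√61 · √41).
θ = arccos(0.07998) ≈ 85.4°.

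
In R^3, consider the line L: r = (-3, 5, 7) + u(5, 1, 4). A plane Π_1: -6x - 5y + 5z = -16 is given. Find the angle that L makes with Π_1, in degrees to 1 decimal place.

14.5

sin θ = |n·v| / (|n||v|) = |-15| / (√86 · √42) = 0.24958.
θ ≈ 14.5°.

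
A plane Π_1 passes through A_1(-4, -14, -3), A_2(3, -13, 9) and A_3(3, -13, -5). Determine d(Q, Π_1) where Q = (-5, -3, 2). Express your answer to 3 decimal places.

A_1A_2 = (7, 1, 12), A_1A_3 = (7, 1, -2); a normal to Π_1 is A_1A_2 × A_1A_3 = (-14, 98, 0).
Using A_1: Π_1 has equation -14x + 98y = -1316.
n·Q − d = (-14)·(-5) + (98)·(-3) + (0)·(2) − (-1316) = 1092; |n| = √9800.
Distance = |1092| / √9800 = 1092/√9800 ≈ 11.031.

11.031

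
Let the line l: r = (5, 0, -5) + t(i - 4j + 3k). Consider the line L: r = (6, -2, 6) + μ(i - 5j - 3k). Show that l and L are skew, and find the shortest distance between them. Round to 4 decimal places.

Common perpendicular direction n = (1, -4, 3) × (1, -5, -3) = (27, 6, -1).
With w = (6, -2, 6) − (5, 0, -5) = (1, -2, 11), w · n = 4.
Since n ≠ 0 the lines are not parallel, and w · n = 4 ≠ 0 so they do not intersect; hence they are skew.
Distance = |w · n| / |n| = |4| / √766 ≈ 0.1445.

0.1445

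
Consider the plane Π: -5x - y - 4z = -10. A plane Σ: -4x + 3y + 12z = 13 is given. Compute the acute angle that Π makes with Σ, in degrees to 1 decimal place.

cos θ = |n₁·n₂| / (|n₁||n₂|) = |-31| / (√42 · √169).
θ = arccos(0.36795) ≈ 68.4°.

68.4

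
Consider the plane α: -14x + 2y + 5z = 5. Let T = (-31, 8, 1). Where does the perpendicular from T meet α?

Foot = T − λn with λ = (n·T − d)/|n|² = (455 − 5)/225 = 2.
Foot = (-31, 8, 1) − 2·(-14, 2, 5) = (-3, 4, -9).

(-3, 4, -9)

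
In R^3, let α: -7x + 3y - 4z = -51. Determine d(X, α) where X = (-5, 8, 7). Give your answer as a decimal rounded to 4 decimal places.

n·X − d = (-7)·(-5) + (3)·(8) + (-4)·(7) − (-51) = 82; |n| = √74.
Distance = |82| / √74 = 82/√74 ≈ 9.5323.

9.5323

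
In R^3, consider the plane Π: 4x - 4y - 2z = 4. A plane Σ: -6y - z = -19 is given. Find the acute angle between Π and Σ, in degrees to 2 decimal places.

44.57

cos θ = |n₁·n₂| / (|n₁||n₂|) = |26| / (√36 · √37).
θ = arccos(0.71240) ≈ 44.57°.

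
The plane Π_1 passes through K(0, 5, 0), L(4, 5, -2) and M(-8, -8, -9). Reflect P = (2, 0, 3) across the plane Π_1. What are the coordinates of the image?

(-2, 8, -5)

KL = (4, 0, -2), KM = (-8, -13, -9); a normal to Π_1 is KL × KM = (-26, 52, -52).
Using K: Π_1 has equation -26x + 52y - 52z = 260.
λ = (n·P − d)/|n|² = (-208 − 260)/6084 = -1/13.
Reflection = P − 2λn = (2, 0, 3) − (-2/13)·(-26, 52, -52) = (-2, 8, -5).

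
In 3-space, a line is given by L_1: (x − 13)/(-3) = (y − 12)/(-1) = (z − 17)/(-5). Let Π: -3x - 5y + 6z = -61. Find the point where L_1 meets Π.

(1, 8, -3)

L_1 has direction (-3, -1, -5) through (13, 12, 17).
Substitute r = (13, 12, 17) + t(-3, -1, -5) into the plane: 3 + (-16)t = -61, so t = 4.
Intersection: (13, 12, 17) + 4·(-3, -1, -5) = (1, 8, -3).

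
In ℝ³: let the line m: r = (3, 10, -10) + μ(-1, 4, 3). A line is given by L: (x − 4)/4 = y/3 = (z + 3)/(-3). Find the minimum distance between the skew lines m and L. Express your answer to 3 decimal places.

L has direction (4, 3, -3) through (4, 0, -3).
Common perpendicular direction n = (-1, 4, 3) × (4, 3, -3) = (-21, 9, -19).
With w = (4, 0, -3) − (3, 10, -10) = (1, -10, 7), w · n = -244.
Distance = |w · n| / |n| = |-244| / √883 ≈ 8.211.

8.211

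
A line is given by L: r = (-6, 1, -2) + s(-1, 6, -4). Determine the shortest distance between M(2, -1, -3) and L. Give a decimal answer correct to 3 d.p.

Taking (-6, 1, -2) on L with direction v = (-1, 6, -4): w = M − (-6, 1, -2) = (8, -2, -1), and w × v = (14, 33, 46).
Distance = |w × v| / |v| = √3401 / √53 ≈ 8.011.

8.011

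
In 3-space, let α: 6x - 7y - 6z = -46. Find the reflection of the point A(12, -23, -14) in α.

λ = (n·A − d)/|n|² = (317 − (-46))/121 = 3.
Reflection = A − 2λn = (12, -23, -14) − 6·(6, -7, -6) = (-24, 19, 22).

(-24, 19, 22)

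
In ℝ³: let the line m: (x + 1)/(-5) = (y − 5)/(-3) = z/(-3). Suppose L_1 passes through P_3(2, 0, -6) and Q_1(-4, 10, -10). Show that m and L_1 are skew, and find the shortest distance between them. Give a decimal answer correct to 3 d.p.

m has direction (-5, -3, -3) through (-1, 5, 0).
A direction vector for L_1 is Q_1 − P_3 = (-6, 10, -4).
Common perpendicular direction n = (-5, -3, -3) × (-6, 10, -4) = (42, -2, -68).
With w = (2, 0, -6) − (-1, 5, 0) = (3, -5, -6), w · n = 544.
Since n ≠ 0 the lines are not parallel, and w · n = 544 ≠ 0 so they do not intersect; hence they are skew.
Distance = |w · n| / |n| = |544| / √6392 ≈ 6.804.

6.804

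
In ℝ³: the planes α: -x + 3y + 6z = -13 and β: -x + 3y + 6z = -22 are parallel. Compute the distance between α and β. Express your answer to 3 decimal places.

1.327

Same normal n = (-1, 3, 6) with |n| = √46; distance = |-13 − (-22)| / |n| = 9/√46 ≈ 1.327.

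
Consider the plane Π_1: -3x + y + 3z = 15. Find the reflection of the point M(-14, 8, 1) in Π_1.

λ = (n·M − d)/|n|² = (53 − 15)/19 = 2.
Reflection = M − 2λn = (-14, 8, 1) − 4·(-3, 1, 3) = (-2, 4, -11).

(-2, 4, -11)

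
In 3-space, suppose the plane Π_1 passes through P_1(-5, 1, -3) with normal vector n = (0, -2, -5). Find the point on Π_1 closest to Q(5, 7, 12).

(5, 1, -3)

Π_1: n·r = n·P_1 gives -2y - 5z = 13.
Foot = Q − λn with λ = (n·Q − d)/|n|² = (-74 − 13)/29 = -3.
Foot = (5, 7, 12) − (-3)·(0, -2, -5) = (5, 1, -3).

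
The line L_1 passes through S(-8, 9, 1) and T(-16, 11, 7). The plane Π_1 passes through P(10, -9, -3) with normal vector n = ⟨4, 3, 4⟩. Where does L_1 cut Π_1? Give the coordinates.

A direction vector for L_1 is T − S = (-8, 2, 6).
Π_1: n·r = n·P gives 4x + 3y + 4z = 1.
Substitute r = (-8, 9, 1) + t(-8, 2, 6) into the plane: -1 + (-2)t = 1, so t = -1.
Intersection: (-8, 9, 1) + (-1)·(-8, 2, 6) = (0, 7, -5).

(0, 7, -5)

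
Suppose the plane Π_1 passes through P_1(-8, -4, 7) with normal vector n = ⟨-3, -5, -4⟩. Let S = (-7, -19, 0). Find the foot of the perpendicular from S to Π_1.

Π_1: n·r = n·P_1 gives -3x - 5y - 4z = 16.
Foot = S − λn with λ = (n·S − d)/|n|² = (116 − 16)/50 = 2.
Foot = (-7, -19, 0) − 2·(-3, -5, -4) = (-1, -9, 8).

(-1, -9, 8)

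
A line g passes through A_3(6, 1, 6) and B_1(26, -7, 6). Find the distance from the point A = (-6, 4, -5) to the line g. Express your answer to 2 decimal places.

A direction vector for g is B_1 − A_3 = (20, -8, 0).
Taking (6, 1, 6) on g with direction v = (20, -8, 0): w = A − (6, 1, 6) = (-12, 3, -11), and w × v = (-88, -220, 36).
Distance = |w × v| / |v| = √57440 / √464 ≈ 11.13.

11.13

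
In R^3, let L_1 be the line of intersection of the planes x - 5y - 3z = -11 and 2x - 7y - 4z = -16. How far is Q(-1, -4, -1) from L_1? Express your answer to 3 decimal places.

5.587

Direction of L_1: (1, -5, -3) × (2, -7, -4) = (-1, -2, 3).
A point on L_1: solving the two plane equations with x = 1 gives (1, 6, -6).
Taking (1, 6, -6) on L_1 with direction v = (-1, -2, 3): w = Q − (1, 6, -6) = (-2, -10, 5), and w × v = (-20, 1, -6).
Distance = |w × v| / |v| = √437 / √14 ≈ 5.587.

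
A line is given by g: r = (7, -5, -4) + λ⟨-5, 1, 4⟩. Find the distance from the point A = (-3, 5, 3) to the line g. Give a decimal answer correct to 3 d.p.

Taking (7, -5, -4) on g with direction v = (-5, 1, 4): w = A − (7, -5, -4) = (-10, 10, 7), and w × v = (33, 5, 40).
Distance = |w × v| / |v| = √2714 / √42 ≈ 8.039.

8.039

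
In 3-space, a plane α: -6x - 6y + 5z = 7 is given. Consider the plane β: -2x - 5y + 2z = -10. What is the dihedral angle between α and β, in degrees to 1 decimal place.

cos θ = |n₁·n₂| / (|n₁||n₂|) = |52| / (√97 · √33).
θ = arccos(0.91910) ≈ 23.2°.

23.2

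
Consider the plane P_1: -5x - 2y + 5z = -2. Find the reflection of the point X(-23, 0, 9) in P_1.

λ = (n·X − d)/|n|² = (160 − (-2))/54 = 3.
Reflection = X − 2λn = (-23, 0, 9) − 6·(-5, -2, 5) = (7, 12, -21).

(7, 12, -21)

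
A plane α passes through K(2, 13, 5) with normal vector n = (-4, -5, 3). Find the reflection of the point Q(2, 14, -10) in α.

(-6, 4, -4)

α: n·r = n·K gives -4x - 5y + 3z = -58.
λ = (n·Q − d)/|n|² = (-108 − (-58))/50 = -1.
Reflection = Q − 2λn = (2, 14, -10) − (-2)·(-4, -5, 3) = (-6, 4, -4).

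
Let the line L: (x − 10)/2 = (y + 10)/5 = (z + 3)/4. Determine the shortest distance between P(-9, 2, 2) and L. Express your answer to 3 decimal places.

L has direction (2, 5, 4) through (10, -10, -3).
Taking (10, -10, -3) on L with direction v = (2, 5, 4): w = P − (10, -10, -3) = (-19, 12, 5), and w × v = (23, 86, -119).
Distance = |w × v| / |v| = √22086 / √45 ≈ 22.154.

22.154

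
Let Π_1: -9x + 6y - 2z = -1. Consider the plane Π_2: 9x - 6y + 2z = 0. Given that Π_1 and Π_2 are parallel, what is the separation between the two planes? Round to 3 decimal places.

0.091

Rescale Π_2 by 1/(-1): -9x + 6y - 2z = 0. Then distance = |-1 − 0| / √121 ≈ 0.091.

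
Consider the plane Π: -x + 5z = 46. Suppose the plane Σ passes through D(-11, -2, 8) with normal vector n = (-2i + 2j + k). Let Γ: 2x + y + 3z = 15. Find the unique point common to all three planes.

(-6, 3, 8)

Σ: n·r = n·D gives -2x + 2y + z = 26.
Solving the 3×3 linear system -x + 5z = 46, -2x + 2y + z = 26, 2x + y + 3z = 15 (e.g. by elimination or Cramer's rule, determinant = -35) gives (-6, 3, 8).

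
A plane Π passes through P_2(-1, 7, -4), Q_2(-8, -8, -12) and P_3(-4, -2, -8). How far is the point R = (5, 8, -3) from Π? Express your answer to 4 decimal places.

P_2Q_2 = (-7, -15, -8), P_2P_3 = (-3, -9, -4); a normal to Π is P_2Q_2 × P_2P_3 = (-12, -4, 18).
Using P_2: Π has equation -12x - 4y + 18z = -88.
n·R − d = (-12)·(5) + (-4)·(8) + (18)·(-3) − (-88) = -58; |n| = √484.
Distance = |-58| / √484 = 58/√484 ≈ 2.6364.

2.6364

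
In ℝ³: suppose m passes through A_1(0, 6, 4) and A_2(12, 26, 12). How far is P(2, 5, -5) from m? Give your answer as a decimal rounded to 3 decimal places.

8.854

A direction vector for m is A_2 − A_1 = (12, 20, 8).
Taking (0, 6, 4) on m with direction v = (12, 20, 8): w = P − (0, 6, 4) = (2, -1, -9), and w × v = (172, -124, 52).
Distance = |w × v| / |v| = √47664 / √608 ≈ 8.854.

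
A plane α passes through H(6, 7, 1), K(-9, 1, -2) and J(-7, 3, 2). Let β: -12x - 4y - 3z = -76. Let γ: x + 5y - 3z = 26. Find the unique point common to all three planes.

HK = (-15, -6, -3), HJ = (-13, -4, 1); a normal to α is HK × HJ = (-18, 54, -18).
Using H: α has equation -18x + 54y - 18z = 252.
Solving the 3×3 linear system -18x + 54y - 18z = 252, -12x - 4y - 3z = -76, x + 5y - 3z = 26 (e.g. by elimination or Cramer's rule, determinant = -1584) gives (3, 7, 4).

(3, 7, 4)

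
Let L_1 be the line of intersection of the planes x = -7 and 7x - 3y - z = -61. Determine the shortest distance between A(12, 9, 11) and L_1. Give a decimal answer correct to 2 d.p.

20.70

Direction of L_1: (1, 0, 0) × (7, -3, -1) = (0, 1, -3).
A point on L_1: solving the two plane equations with y = 1 gives (-7, 1, 9).
Taking (-7, 1, 9) on L_1 with direction v = (0, 1, -3): w = A − (-7, 1, 9) = (19, 8, 2), and w × v = (-26, 57, 19).
Distance = |w × v| / |v| = √4286 / √10 ≈ 20.70.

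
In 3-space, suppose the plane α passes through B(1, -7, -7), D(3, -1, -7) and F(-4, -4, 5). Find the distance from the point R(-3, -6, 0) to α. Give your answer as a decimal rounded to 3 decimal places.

0.714

BD = (2, 6, 0), BF = (-5, 3, 12); a normal to α is BD × BF = (72, -24, 36).
Using B: α has equation 72x - 24y + 36z = -12.
n·R − d = (72)·(-3) + (-24)·(-6) + (36)·(0) − (-12) = -60; |n| = √7056.
Distance = |-60| / √7056 = 60/√7056 ≈ 0.714.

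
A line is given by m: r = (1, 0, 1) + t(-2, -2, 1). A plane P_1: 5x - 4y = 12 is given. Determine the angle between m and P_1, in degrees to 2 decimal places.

sin θ = |n·v| / (|n||v|) = |-2| / (√41 · √9) = 0.10412.
θ ≈ 5.98°.

5.98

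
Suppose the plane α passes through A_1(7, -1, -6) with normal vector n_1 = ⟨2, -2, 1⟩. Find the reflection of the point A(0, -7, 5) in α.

α: n_1·r = n_1·A_1 gives 2x - 2y + z = 10.
λ = (n·A − d)/|n|² = (19 − 10)/9 = 1.
Reflection = A − 2λn = (0, -7, 5) − 2·(2, -2, 1) = (-4, -3, 3).

(-4, -3, 3)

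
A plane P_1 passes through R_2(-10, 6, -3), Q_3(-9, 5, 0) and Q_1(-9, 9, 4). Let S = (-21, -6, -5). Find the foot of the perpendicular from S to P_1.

(-9, -3, -8)

R_2Q_3 = (1, -1, 3), R_2Q_1 = (1, 3, 7); a normal to P_1 is R_2Q_3 × R_2Q_1 = (-16, -4, 4).
Using R_2: P_1 has equation -16x - 4y + 4z = 124.
Foot = S − λn with λ = (n·S − d)/|n|² = (340 − 124)/288 = 3/4.
Foot = (-21, -6, -5) − (3/4)·(-16, -4, 4) = (-9, -3, -8).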